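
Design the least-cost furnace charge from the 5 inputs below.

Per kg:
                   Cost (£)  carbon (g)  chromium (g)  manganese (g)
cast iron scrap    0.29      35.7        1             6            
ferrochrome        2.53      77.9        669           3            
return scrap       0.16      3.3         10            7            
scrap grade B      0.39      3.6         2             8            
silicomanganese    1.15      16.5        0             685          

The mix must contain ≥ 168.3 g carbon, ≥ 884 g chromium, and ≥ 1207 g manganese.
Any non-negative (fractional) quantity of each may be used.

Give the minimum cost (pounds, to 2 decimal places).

£5.65

Treat it as an LP. Let x1 = kg of cast iron scrap, x2 = kg of ferrochrome, x3 = kg of return scrap, x4 = kg of scrap grade B, x5 = kg of silicomanganese.
min 0.29x1 + 2.53x2 + 0.16x3 + 0.39x4 + 1.15x5 s.t.:
  35.7x1 + 77.9x2 + 3.3x3 + 3.6x4 + 16.5x5 ≥ 168.3   (carbon)
  1x1 + 669x2 + 10x3 + 2x4 ≥ 884   (chromium)
  6x1 + 3x2 + 7x3 + 8x4 + 685x5 ≥ 1207   (manganese)
  x1, x2, x3, x4, x5 ≥ 0.
The optimal basis is {cast iron scrap, ferrochrome, silicomanganese}; return scrap, scrap grade B drop out. The carbon, chromium, manganese requirements are met with equality.
That vertex is x1 = 1.027, x2 = 1.32, x5 = 1.747.
Hence cost = 0.29·1.027 + 2.53·1.32 + 1.15·1.747 = £5.6465.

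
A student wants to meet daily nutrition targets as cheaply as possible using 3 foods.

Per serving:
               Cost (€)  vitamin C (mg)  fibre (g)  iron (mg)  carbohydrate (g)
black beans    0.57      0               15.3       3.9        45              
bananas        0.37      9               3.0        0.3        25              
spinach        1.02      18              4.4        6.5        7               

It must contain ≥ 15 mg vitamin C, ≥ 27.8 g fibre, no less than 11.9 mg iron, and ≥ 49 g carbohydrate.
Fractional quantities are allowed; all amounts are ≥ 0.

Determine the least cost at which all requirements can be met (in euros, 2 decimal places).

Treat it as an LP. Let x1 = servings of black beans, x2 = servings of bananas, x3 = servings of spinach.
Minimize 0.57x1 + 0.37x2 + 1.02x3 with:
  9x2 + 18x3 ≥ 15   (vitamin C)
  15.3x1 + 3x2 + 4.4x3 ≥ 27.8   (fibre)
  3.9x1 + 0.3x2 + 6.5x3 ≥ 11.9   (iron)
  45x1 + 25x2 + 7x3 ≥ 49   (carbohydrate)
  x1, x2, x3 ≥ 0.
The minimum-cost mix takes nothing from bananas — only black beans, spinach. Binding constraints: vitamin C and iron.
Optimal quantities: black beans = 1.662 servings, spinach = 0.8333 servings.
Hence cost = 0.57·1.662 + 1.02·0.8333 = €1.7973.

€1.80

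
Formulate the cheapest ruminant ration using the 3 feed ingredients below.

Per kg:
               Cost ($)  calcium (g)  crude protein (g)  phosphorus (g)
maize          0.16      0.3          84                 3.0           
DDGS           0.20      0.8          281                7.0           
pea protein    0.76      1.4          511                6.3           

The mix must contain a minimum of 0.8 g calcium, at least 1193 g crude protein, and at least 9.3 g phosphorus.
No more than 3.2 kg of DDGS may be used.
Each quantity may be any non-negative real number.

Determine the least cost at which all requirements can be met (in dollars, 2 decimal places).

Treat it as an LP. Let x1 = kg of maize, x2 = kg of DDGS, x3 = kg of pea protein.
Minimise 0.16x1 + 0.2x2 + 0.76x3 s.t.:
  0.3x1 + 0.8x2 + 1.4x3 ≥ 0.8   (calcium)
  84x1 + 281x2 + 511x3 ≥ 1193   (crude protein)
  3x1 + 7x2 + 6.3x3 ≥ 9.3   (phosphorus)
  x2 ≤ 3.2
  x1, x2, x3 ≥ 0.
The minimum-cost mix takes nothing from maize — only DDGS, pea protein. The crude protein and the DDGS cap requirements are met with equality.
So DDGS = 3.2 kg, pea protein = 0.575 kg.
Objective = 0.2·3.2 + 0.76·0.575 = 1.0770.

$1.08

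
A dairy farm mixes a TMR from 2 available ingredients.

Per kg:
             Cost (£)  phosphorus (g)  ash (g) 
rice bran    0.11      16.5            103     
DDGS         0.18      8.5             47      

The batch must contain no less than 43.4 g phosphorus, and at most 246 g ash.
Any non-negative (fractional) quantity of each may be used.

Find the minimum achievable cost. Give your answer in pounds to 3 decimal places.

£0.796

Treat it as an LP. Let x1 = kg of rice bran, x2 = kg of DDGS.
min 0.11x1 + 0.18x2 with:
  16.5x1 + 8.5x2 ≥ 43.4   (phosphorus)
  103x1 + 47x2 ≤ 246   (ash)
  x1, x2 ≥ 0.
Both inputs are positive at the optimum. There the phosphorus and ash constraints are tight.
Optimal quantities: rice bran = 0.512 kg, DDGS = 4.112 kg.
Total cost: 0.11·0.512 + 0.18·4.112 = 0.79648.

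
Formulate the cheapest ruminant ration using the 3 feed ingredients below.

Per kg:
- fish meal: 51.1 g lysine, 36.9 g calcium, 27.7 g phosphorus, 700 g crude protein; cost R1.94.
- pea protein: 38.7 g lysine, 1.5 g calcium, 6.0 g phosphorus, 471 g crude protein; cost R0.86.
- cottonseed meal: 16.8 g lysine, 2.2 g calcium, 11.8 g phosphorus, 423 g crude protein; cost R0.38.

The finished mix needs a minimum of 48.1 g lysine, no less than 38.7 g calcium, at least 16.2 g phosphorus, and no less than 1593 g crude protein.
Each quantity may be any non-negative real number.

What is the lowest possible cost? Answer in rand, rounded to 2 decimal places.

Let x1 = kg of fish meal, x2 = kg of pea protein, x3 = kg of cottonseed meal.
min 1.94x1 + 0.86x2 + 0.38x3 s.t.:
  51.1x1 + 38.7x2 + 16.8x3 ≥ 48.1   (lysine)
  36.9x1 + 1.5x2 + 2.2x3 ≥ 38.7   (calcium)
  27.7x1 + 6x2 + 11.8x3 ≥ 16.2   (phosphorus)
  700x1 + 471x2 + 423x3 ≥ 1593   (crude protein)
  x1, x2, x3 ≥ 0.
The optimal basis is {fish meal, cottonseed meal}; pea protein drops out. The calcium and crude protein requirements are met with equality.
That vertex is x1 = 0.9145, x3 = 2.253.
Total cost: 1.94·0.9145 + 0.38·2.253 = 2.6303.

R2.63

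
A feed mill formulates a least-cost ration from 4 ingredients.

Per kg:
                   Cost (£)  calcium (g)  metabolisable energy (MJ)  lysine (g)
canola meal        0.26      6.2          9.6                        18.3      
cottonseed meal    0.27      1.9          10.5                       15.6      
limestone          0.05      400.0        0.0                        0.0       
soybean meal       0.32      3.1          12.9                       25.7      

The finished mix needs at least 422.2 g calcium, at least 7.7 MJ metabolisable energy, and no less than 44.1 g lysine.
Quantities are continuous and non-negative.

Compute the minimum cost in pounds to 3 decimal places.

Let x1 = kg of canola meal, x2 = kg of cottonseed meal, x3 = kg of limestone, x4 = kg of soybean meal.
Minimize 0.26x1 + 0.27x2 + 0.05x3 + 0.32x4 s.t.:
  6.2x1 + 1.9x2 + 400x3 + 3.1x4 ≥ 422.2   (calcium)
  9.6x1 + 10.5x2 + 12.9x4 ≥ 7.7   (metabolisable energy)
  18.3x1 + 15.6x2 + 25.7x4 ≥ 44.1   (lysine)
  x1, x2, x3, x4 ≥ 0.
The minimum-cost mix takes nothing from canola meal, cottonseed meal — only limestone, soybean meal. Binding constraints: calcium and lysine.
So limestone = 1.042 kg, soybean meal = 1.716 kg.
Objective = 0.05·1.042 + 0.32·1.716 = 0.60122.

£0.601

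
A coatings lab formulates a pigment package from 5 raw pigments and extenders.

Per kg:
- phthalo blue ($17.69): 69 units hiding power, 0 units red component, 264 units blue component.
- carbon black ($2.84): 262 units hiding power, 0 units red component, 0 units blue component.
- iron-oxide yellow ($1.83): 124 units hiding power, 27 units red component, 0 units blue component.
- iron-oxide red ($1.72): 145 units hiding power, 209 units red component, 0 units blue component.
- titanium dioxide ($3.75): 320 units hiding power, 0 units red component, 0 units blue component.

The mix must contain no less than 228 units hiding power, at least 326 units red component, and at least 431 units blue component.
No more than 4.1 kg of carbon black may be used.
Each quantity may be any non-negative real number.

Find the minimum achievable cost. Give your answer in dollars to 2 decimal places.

$31.56

Let x1 = kg of phthalo blue, x2 = kg of carbon black, x3 = kg of iron-oxide yellow, x4 = kg of iron-oxide red, x5 = kg of titanium dioxide.
Minimise 17.69x1 + 2.84x2 + 1.83x3 + 1.72x4 + 3.75x5 s.t.:
  69x1 + 262x2 + 124x3 + 145x4 + 320x5 ≥ 228   (hiding power)
  27x3 + 209x4 ≥ 326   (red component)
  264x1 ≥ 431   (blue component)
  x2 ≤ 4.1
  x1, x2, x3, x4, x5 ≥ 0.
The cheapest feasible vertex uses only phthalo blue, iron-oxide red; carbon black, iron-oxide yellow, titanium dioxide are not used. The red component and blue component requirements are met with equality.
So phthalo blue = 1.6326 kg, iron-oxide red = 1.5598 kg.
Total cost: 17.69·1.6326 + 1.72·1.5598 = 31.5636.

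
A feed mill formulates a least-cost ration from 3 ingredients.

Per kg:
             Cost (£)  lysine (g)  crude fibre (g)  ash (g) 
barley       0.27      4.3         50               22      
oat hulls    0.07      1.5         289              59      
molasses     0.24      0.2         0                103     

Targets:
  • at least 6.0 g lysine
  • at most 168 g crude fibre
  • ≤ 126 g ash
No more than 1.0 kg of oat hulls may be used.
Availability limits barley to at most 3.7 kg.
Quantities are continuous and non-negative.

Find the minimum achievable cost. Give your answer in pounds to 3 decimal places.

£0.368

Treat it as an LP. Let x1 = kg of barley, x2 = kg of oat hulls, x3 = kg of molasses.
Minimise 0.27x1 + 0.07x2 + 0.24x3 subject to:
  4.3x1 + 1.5x2 + 0.2x3 ≥ 6   (lysine)
  50x1 + 289x2 ≤ 168   (crude fibre)
  22x1 + 59x2 + 103x3 ≤ 126   (ash)
  x2 ≤ 1
  x1 ≤ 3.7
  x1, x2, x3 ≥ 0.
The optimal basis is {barley, oat hulls}; molasses drops out. The lysine and crude fibre requirements are met with equality.
So barley = 1.269 kg, oat hulls = 0.3617 kg.
Cost = 0.27·1.269 + 0.07·0.3617 = 0.36795.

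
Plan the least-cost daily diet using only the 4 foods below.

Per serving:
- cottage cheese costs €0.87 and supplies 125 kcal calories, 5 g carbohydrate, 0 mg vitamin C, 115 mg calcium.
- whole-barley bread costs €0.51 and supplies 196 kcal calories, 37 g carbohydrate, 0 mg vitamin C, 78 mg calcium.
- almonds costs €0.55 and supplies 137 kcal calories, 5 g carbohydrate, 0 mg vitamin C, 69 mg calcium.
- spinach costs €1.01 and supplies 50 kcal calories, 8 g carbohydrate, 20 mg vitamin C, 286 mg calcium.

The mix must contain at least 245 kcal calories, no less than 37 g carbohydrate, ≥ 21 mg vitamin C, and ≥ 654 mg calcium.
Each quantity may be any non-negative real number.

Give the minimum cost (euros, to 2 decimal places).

Let x1 = servings of cottage cheese, x2 = servings of whole-barley bread, x3 = servings of almonds, x4 = servings of spinach.
Minimize 0.87x1 + 0.51x2 + 0.55x3 + 1.01x4 with:
  125x1 + 196x2 + 137x3 + 50x4 ≥ 245   (calories)
  5x1 + 37x2 + 5x3 + 8x4 ≥ 37   (carbohydrate)
  20x4 ≥ 21   (vitamin C)
  115x1 + 78x2 + 69x3 + 286x4 ≥ 654   (calcium)
  x1, x2, x3, x4 ≥ 0.
The optimal basis is {whole-barley bread, spinach}; cottage cheese, almonds drop out. There the calories and calcium constraints are tight.
So whole-barley bread = 0.7165 servings, spinach = 2.091 servings.
Hence cost = 0.51·0.7165 + 1.01·2.091 = €2.4773.

€2.48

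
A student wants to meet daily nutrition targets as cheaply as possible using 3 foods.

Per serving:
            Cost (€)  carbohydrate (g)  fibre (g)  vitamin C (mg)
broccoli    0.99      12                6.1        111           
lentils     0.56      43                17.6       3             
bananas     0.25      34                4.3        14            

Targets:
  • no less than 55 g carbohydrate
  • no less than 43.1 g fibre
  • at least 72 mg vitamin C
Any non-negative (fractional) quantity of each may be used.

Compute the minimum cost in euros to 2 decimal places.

€1.84

This is a linear program. Let x1 = servings of broccoli, x2 = servings of lentils, x3 = servings of bananas.
min 0.99x1 + 0.56x2 + 0.25x3 with:
  12x1 + 43x2 + 34x3 ≥ 55   (carbohydrate)
  6.1x1 + 17.6x2 + 4.3x3 ≥ 43.1   (fibre)
  111x1 + 3x2 + 14x3 ≥ 72   (vitamin C)
  x1, x2, x3 ≥ 0.
The cheapest feasible vertex uses only broccoli, lentils; bananas is not used. Binding constraints: fibre and vitamin C.
Solving gives x1 = 0.588, x2 = 2.245.
Hence cost = 0.99·0.588 + 0.56·2.245 = €1.8393.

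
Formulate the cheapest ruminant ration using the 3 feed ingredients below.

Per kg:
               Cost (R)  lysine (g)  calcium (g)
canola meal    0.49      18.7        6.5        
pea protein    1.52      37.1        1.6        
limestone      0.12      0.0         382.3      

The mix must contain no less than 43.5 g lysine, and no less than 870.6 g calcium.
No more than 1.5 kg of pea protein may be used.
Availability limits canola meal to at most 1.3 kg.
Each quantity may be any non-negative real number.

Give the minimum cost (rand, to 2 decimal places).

R1.69

Set it up as a linear program. Let x1 = kg of canola meal, x2 = kg of pea protein, x3 = kg of limestone.
min 0.49x1 + 1.52x2 + 0.12x3 subject to:
  18.7x1 + 37.1x2 ≥ 43.5   (lysine)
  6.5x1 + 1.6x2 + 382.3x3 ≥ 870.6   (calcium)
  x2 ≤ 1.5
  x1 ≤ 1.3
  x1, x2, x3 ≥ 0.
The optimal mix uses every input. There the lysine, calcium, the canola meal cap constraints are tight.
That vertex is x1 = 1.3, x2 = 0.5173, x3 = 2.253.
Total cost: 0.49·1.3 + 1.52·0.5173 + 0.12·2.253 = 1.6937.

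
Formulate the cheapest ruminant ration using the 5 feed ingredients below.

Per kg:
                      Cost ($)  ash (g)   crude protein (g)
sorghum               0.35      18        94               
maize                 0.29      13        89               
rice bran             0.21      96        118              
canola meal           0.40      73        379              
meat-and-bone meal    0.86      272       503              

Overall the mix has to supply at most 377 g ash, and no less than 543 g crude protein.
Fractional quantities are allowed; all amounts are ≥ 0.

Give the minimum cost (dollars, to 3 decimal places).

$0.573

Let x1 = kg of sorghum, x2 = kg of maize, x3 = kg of rice bran, x4 = kg of canola meal, x5 = kg of meat-and-bone meal.
Minimise 0.35x1 + 0.29x2 + 0.21x3 + 0.4x4 + 0.86x5 subject to:
  18x1 + 13x2 + 96x3 + 73x4 + 272x5 ≤ 377   (ash)
  94x1 + 89x2 + 118x3 + 379x4 + 503x5 ≥ 543   (crude protein)
  x1, x2, x3, x4, x5 ≥ 0.
The minimum-cost mix takes nothing from sorghum, maize, rice bran, meat-and-bone meal — only canola meal. The crude protein requirement is met with equality.
So canola meal = 1.433 kg.
Objective = 0.4·1.433 = 0.57320.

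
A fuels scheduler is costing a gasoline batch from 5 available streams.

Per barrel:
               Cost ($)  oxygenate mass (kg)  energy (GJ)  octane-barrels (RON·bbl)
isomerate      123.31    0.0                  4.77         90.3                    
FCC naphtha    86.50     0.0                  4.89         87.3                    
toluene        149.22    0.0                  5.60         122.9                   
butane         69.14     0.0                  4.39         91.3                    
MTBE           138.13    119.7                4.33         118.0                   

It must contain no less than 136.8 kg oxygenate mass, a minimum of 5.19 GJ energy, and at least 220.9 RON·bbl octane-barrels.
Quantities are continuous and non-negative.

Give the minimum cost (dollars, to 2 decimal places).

Treat it as an LP. Let x1 = barrels of isomerate, x2 = barrels of FCC naphtha, x3 = barrels of toluene, x4 = barrels of butane, x5 = barrels of MTBE.
Minimise 123.31x1 + 86.5x2 + 149.22x3 + 69.14x4 + 138.13x5 with:
  119.7x5 ≥ 136.8   (oxygenate mass)
  4.77x1 + 4.89x2 + 5.6x3 + 4.39x4 + 4.33x5 ≥ 5.19   (energy)
  90.3x1 + 87.3x2 + 122.9x3 + 91.3x4 + 118x5 ≥ 220.9   (octane-barrels)
  x1, x2, x3, x4, x5 ≥ 0.
The optimal basis is {butane, MTBE}; isomerate, FCC naphtha, toluene drop out. Binding constraints: oxygenate mass and octane-barrels.
That vertex is x4 = 0.942419, x5 = 1.14286.
Total cost: 69.14·0.942419 + 138.13·1.14286 = 223.0221.

$223.02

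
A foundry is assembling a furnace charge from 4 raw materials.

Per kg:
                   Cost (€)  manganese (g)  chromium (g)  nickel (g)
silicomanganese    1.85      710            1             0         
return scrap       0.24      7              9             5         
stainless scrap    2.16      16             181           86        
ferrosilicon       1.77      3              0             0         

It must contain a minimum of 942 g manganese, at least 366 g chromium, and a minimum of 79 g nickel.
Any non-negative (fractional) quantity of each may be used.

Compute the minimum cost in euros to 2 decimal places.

Treat it as an LP. Let x1 = kg of silicomanganese, x2 = kg of return scrap, x3 = kg of stainless scrap, x4 = kg of ferrosilicon.
min 1.85x1 + 0.24x2 + 2.16x3 + 1.77x4 subject to:
  710x1 + 7x2 + 16x3 + 3x4 ≥ 942   (manganese)
  1x1 + 9x2 + 181x3 ≥ 366   (chromium)
  5x2 + 86x3 ≥ 79   (nickel)
  x1, x2, x3, x4 ≥ 0.
The optimal basis is {silicomanganese, stainless scrap}; return scrap, ferrosilicon drop out. Binding constraints: manganese and chromium.
Optimal quantities: silicomanganese = 1.281 kg, stainless scrap = 2.015 kg.
Cost = 1.85·1.281 + 2.16·2.015 = 6.7223.

€6.72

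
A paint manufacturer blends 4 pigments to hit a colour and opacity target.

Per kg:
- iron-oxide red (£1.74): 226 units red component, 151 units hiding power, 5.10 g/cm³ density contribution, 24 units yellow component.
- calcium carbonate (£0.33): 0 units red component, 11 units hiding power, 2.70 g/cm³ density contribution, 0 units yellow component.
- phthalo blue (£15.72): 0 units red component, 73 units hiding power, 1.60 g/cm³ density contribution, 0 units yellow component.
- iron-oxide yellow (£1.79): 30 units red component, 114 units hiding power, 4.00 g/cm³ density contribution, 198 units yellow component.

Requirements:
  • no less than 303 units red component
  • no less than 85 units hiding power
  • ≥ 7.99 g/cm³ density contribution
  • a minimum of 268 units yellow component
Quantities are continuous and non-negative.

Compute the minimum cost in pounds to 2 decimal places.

£4.22

Set it up as a linear program. Let x1 = kg of iron-oxide red, x2 = kg of calcium carbonate, x3 = kg of phthalo blue, x4 = kg of iron-oxide yellow.
Minimize 1.74x1 + 0.33x2 + 15.72x3 + 1.79x4 subject to:
  226x1 + 30x4 ≥ 303   (red component)
  151x1 + 11x2 + 73x3 + 114x4 ≥ 85   (hiding power)
  5.1x1 + 2.7x2 + 1.6x3 + 4x4 ≥ 7.99   (density contribution)
  24x1 + 198x4 ≥ 268   (yellow component)
  x1, x2, x3, x4 ≥ 0.
The minimum-cost mix takes nothing from calcium carbonate, phthalo blue — only iron-oxide red, iron-oxide yellow. Binding constraints: red component and yellow component.
So iron-oxide red = 1.18 kg, iron-oxide yellow = 1.211 kg.
Total cost: 1.74·1.18 + 1.79·1.211 = 4.2209.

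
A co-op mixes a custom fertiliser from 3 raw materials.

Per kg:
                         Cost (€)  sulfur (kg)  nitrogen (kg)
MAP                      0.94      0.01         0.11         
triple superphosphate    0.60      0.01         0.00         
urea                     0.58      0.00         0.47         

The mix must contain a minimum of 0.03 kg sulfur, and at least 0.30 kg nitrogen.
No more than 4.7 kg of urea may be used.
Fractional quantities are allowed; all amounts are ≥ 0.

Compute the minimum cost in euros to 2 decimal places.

€2.17

Treat it as an LP. Let x1 = kg of MAP, x2 = kg of triple superphosphate, x3 = kg of urea.
min 0.94x1 + 0.6x2 + 0.58x3 s.t.:
  0.01x1 + 0.01x2 ≥ 0.03   (sulfur)
  0.11x1 + 0.47x3 ≥ 0.3   (nitrogen)
  x3 ≤ 4.7
  x1, x2, x3 ≥ 0.
The cheapest feasible vertex uses only triple superphosphate, urea; MAP is not used. Binding constraints: sulfur and nitrogen.
So triple superphosphate = 3 kg, urea = 0.6383 kg.
Objective = 0.6·3 + 0.58·0.6383 = 2.1702.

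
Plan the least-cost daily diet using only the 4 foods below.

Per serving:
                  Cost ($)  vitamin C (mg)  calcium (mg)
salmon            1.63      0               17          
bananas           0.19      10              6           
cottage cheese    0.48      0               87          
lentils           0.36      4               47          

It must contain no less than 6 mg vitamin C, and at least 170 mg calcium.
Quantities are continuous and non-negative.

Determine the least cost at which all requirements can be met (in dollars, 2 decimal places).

Set it up as a linear program. Let x1 = servings of salmon, x2 = servings of bananas, x3 = servings of cottage cheese, x4 = servings of lentils.
Minimize 1.63x1 + 0.19x2 + 0.48x3 + 0.36x4 subject to:
  10x2 + 4x4 ≥ 6   (vitamin C)
  17x1 + 6x2 + 87x3 + 47x4 ≥ 170   (calcium)
  x1, x2, x3, x4 ≥ 0.
At the optimum only bananas, cottage cheese are positive (salmon, lentils = 0). Binding constraints: vitamin C and calcium.
Optimal quantities: bananas = 0.6 servings, cottage cheese = 1.913 servings.
Objective = 0.19·0.6 + 0.48·1.913 = 1.0322.

$1.03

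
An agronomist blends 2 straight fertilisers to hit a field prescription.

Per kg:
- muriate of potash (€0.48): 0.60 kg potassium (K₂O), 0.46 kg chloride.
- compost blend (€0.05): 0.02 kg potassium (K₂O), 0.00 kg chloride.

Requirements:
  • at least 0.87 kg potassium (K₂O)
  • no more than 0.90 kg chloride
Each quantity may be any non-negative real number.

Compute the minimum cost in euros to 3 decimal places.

€0.696

Let x1 = kg of muriate of potash, x2 = kg of compost blend.
min 0.48x1 + 0.05x2 with:
  0.6x1 + 0.02x2 ≥ 0.87   (potassium (K₂O))
  0.46x1 ≤ 0.9   (chloride)
  x1, x2 ≥ 0.
The cheapest feasible vertex uses only muriate of potash; compost blend is not used. There the potassium (K₂O) constraint is tight.
So muriate of potash = 1.45 kg.
Hence cost = 0.48·1.45 = €0.69600.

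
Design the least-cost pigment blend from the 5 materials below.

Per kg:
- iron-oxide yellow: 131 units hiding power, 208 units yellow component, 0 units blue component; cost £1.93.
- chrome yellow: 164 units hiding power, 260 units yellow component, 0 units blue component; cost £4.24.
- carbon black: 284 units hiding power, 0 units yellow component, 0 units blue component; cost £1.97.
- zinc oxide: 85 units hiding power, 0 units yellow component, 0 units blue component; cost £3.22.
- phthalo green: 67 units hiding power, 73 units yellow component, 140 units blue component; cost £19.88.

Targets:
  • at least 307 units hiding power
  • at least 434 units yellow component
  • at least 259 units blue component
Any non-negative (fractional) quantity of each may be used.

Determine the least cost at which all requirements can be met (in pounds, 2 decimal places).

£39.55

This is a linear program. Let x1 = kg of iron-oxide yellow, x2 = kg of chrome yellow, x3 = kg of carbon black, x4 = kg of zinc oxide, x5 = kg of phthalo green.
Minimize 1.93x1 + 4.24x2 + 1.97x3 + 3.22x4 + 19.88x5 subject to:
  131x1 + 164x2 + 284x3 + 85x4 + 67x5 ≥ 307   (hiding power)
  208x1 + 260x2 + 73x5 ≥ 434   (yellow component)
  140x5 ≥ 259   (blue component)
  x1, x2, x3, x4, x5 ≥ 0.
The minimum-cost mix takes nothing from chrome yellow, carbon black, zinc oxide — only iron-oxide yellow, phthalo green. There the yellow component and blue component constraints are tight.
Solving gives x1 = 1.437, x5 = 1.85.
Hence cost = 1.93·1.437 + 19.88·1.85 = £39.5514.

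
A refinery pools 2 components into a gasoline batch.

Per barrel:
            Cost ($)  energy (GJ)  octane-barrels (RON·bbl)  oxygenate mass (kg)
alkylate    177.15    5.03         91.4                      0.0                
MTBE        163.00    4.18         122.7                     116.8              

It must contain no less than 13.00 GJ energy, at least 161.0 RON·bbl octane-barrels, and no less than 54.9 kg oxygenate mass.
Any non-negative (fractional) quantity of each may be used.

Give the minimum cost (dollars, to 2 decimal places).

Let x1 = barrels of alkylate, x2 = barrels of MTBE.
min 177.15x1 + 163x2 s.t.:
  5.03x1 + 4.18x2 ≥ 13   (energy)
  91.4x1 + 122.7x2 ≥ 161   (octane-barrels)
  116.8x2 ≥ 54.9   (oxygenate mass)
  x1, x2 ≥ 0.
Both inputs are positive at the optimum. Binding constraints: energy and oxygenate mass.
Optimal quantities: alkylate = 2.1939 barrels, MTBE = 0.47003 barrels.
Total cost: 177.15·2.1939 + 163·0.47003 = 465.2643.

$465.26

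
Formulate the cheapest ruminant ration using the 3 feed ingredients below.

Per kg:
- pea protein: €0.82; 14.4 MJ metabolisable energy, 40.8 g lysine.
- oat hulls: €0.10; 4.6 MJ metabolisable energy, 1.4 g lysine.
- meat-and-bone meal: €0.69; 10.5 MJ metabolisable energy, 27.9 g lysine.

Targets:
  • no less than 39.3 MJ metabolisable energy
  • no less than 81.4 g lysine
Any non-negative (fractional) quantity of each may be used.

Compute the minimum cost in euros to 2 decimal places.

€1.82

Let x1 = kg of pea protein, x2 = kg of oat hulls, x3 = kg of meat-and-bone meal.
Minimize 0.82x1 + 0.1x2 + 0.69x3 s.t.:
  14.4x1 + 4.6x2 + 10.5x3 ≥ 39.3   (metabolisable energy)
  40.8x1 + 1.4x2 + 27.9x3 ≥ 81.4   (lysine)
  x1, x2, x3 ≥ 0.
At the optimum only pea protein, oat hulls are positive (meat-and-bone meal = 0). There the metabolisable energy and lysine constraints are tight.
Solving gives x1 = 1.907, x2 = 2.574.
Total cost: 0.82·1.907 + 0.1·2.574 = 1.8211.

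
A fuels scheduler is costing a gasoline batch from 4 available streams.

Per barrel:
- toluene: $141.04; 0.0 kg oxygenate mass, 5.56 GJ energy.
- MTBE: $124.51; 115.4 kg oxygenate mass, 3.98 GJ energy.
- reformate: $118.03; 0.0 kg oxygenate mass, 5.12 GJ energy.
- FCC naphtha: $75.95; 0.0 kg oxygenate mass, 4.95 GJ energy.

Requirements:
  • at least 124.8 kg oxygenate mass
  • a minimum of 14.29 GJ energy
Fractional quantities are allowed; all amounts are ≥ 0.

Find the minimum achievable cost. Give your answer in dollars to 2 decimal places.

Let x1 = barrels of toluene, x2 = barrels of MTBE, x3 = barrels of reformate, x4 = barrels of FCC naphtha.
Minimise 141.04x1 + 124.51x2 + 118.03x3 + 75.95x4 subject to:
  115.4x2 ≥ 124.8   (oxygenate mass)
  5.56x1 + 3.98x2 + 5.12x3 + 4.95x4 ≥ 14.29   (energy)
  x1, x2, x3, x4 ≥ 0.
The cheapest feasible vertex uses only MTBE, FCC naphtha; toluene, reformate are not used. There the oxygenate mass and energy constraints are tight.
Solving gives x2 = 1.0815, x4 = 2.0173.
Cost = 124.51·1.0815 + 75.95·2.0173 = 287.8715.

$287.87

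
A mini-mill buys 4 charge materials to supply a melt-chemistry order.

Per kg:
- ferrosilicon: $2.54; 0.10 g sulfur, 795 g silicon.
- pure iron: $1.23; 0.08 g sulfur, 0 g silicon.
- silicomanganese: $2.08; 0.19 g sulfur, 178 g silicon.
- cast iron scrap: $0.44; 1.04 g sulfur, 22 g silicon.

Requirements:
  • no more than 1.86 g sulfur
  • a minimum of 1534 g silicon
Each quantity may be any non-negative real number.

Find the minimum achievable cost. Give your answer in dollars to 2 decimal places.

Set it up as a linear program. Let x1 = kg of ferrosilicon, x2 = kg of pure iron, x3 = kg of silicomanganese, x4 = kg of cast iron scrap.
Minimize 2.54x1 + 1.23x2 + 2.08x3 + 0.44x4 subject to:
  0.1x1 + 0.08x2 + 0.19x3 + 1.04x4 ≤ 1.86   (sulfur)
  795x1 + 178x3 + 22x4 ≥ 1534   (silicon)
  x1, x2, x3, x4 ≥ 0.
The minimum-cost mix takes nothing from pure iron, silicomanganese, cast iron scrap — only ferrosilicon. Binding constraint: silicon.
That vertex is x1 = 1.93.
Objective = 2.54·1.93 = 4.9022.

$4.90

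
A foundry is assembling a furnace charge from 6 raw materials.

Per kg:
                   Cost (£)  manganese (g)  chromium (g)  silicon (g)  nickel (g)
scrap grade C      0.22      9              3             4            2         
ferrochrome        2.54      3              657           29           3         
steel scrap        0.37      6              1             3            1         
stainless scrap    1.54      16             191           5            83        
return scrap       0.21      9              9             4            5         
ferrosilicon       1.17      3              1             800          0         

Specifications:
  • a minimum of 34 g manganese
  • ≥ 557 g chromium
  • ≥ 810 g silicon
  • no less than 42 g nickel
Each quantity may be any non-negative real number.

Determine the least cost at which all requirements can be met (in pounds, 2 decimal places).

£4.01

Let x1 = kg of scrap grade C, x2 = kg of ferrochrome, x3 = kg of steel scrap, x4 = kg of stainless scrap, x5 = kg of return scrap, x6 = kg of ferrosilicon.
Minimise 0.22x1 + 2.54x2 + 0.37x3 + 1.54x4 + 0.21x5 + 1.17x6 with:
  9x1 + 3x2 + 6x3 + 16x4 + 9x5 + 3x6 ≥ 34   (manganese)
  3x1 + 657x2 + 1x3 + 191x4 + 9x5 + 1x6 ≥ 557   (chromium)
  4x1 + 29x2 + 3x3 + 5x4 + 4x5 + 800x6 ≥ 810   (silicon)
  2x1 + 3x2 + 1x3 + 83x4 + 5x5 ≥ 42   (nickel)
  x1, x2, x3, x4, x5, x6 ≥ 0.
At the optimum only ferrochrome, stainless scrap, return scrap, ferrosilicon are positive (scrap grade C, steel scrap = 0). The manganese, chromium, silicon, nickel requirements are met with equality.
So ferrochrome = 0.7168 kg, stainless scrap = 0.3208 kg, return scrap = 2.645 kg, ferrosilicon = 0.9713 kg.
Objective = 2.54·0.7168 + 1.54·0.3208 + 0.21·2.645 + 1.17·0.9713 = 4.0066.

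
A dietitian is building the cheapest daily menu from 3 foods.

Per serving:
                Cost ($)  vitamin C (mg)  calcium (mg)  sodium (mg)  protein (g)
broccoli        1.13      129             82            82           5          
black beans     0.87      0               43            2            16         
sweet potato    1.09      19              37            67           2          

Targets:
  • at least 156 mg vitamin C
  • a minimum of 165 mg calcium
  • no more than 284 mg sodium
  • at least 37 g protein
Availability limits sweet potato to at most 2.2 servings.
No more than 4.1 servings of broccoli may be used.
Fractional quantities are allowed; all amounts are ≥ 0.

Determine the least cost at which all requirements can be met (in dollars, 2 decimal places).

$3.05

Set it up as a linear program. Let x1 = servings of broccoli, x2 = servings of black beans, x3 = servings of sweet potato.
Minimise 1.13x1 + 0.87x2 + 1.09x3 s.t.:
  129x1 + 19x3 ≥ 156   (vitamin C)
  82x1 + 43x2 + 37x3 ≥ 165   (calcium)
  82x1 + 2x2 + 67x3 ≤ 284   (sodium)
  5x1 + 16x2 + 2x3 ≥ 37   (protein)
  x3 ≤ 2.2
  x1 ≤ 4.1
  x1, x2, x3 ≥ 0.
The cheapest feasible vertex uses only broccoli, black beans; sweet potato is not used. Binding constraints: vitamin C and protein.
So broccoli = 1.209 servings, black beans = 1.935 servings.
Hence cost = 1.13·1.209 + 0.87·1.935 = $3.0496.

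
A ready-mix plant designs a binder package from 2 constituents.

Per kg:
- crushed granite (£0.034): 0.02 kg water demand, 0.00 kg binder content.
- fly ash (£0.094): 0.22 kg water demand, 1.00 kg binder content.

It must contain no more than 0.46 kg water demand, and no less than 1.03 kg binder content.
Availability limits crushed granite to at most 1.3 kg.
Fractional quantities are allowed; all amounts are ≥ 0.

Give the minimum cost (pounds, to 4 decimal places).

Let x1 = kg of crushed granite, x2 = kg of fly ash.
Minimise 0.034x1 + 0.094x2 with:
  0.02x1 + 0.22x2 ≤ 0.46   (water demand)
  1x2 ≥ 1.03   (binder content)
  x1 ≤ 1.3
  x1, x2 ≥ 0.
At the optimum only fly ash is positive (crushed granite = 0). Binding constraint: binder content.
Optimal quantities: fly ash = 1.03 kg.
Total cost: 0.094·1.03 = 0.096820.

£0.0968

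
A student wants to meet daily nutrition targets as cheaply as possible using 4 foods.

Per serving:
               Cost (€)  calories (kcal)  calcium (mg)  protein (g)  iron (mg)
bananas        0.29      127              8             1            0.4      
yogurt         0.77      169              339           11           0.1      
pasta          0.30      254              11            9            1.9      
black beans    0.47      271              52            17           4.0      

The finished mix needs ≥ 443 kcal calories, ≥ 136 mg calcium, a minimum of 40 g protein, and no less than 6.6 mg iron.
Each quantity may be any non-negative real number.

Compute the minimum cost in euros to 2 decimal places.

This is a linear program. Let x1 = servings of bananas, x2 = servings of yogurt, x3 = servings of pasta, x4 = servings of black beans.
Minimize 0.29x1 + 0.77x2 + 0.3x3 + 0.47x4 subject to:
  127x1 + 169x2 + 254x3 + 271x4 ≥ 443   (calories)
  8x1 + 339x2 + 11x3 + 52x4 ≥ 136   (calcium)
  1x1 + 11x2 + 9x3 + 17x4 ≥ 40   (protein)
  0.4x1 + 0.1x2 + 1.9x3 + 4x4 ≥ 6.6   (iron)
  x1, x2, x3, x4 ≥ 0.
The cheapest feasible vertex uses only yogurt, black beans; bananas, pasta are not used. The calcium and protein requirements are met with equality.
That vertex is x2 = 0.04469, x4 = 2.324.
Cost = 0.77·0.04469 + 0.47·2.324 = 1.1267.

€1.13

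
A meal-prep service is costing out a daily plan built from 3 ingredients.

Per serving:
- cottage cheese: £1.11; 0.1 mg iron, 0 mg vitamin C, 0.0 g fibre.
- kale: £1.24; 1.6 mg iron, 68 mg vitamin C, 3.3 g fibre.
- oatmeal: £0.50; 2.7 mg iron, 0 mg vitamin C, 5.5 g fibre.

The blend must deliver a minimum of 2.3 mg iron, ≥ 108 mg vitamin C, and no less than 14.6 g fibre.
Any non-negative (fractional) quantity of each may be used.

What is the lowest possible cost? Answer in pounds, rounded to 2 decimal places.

Treat it as an LP. Let x1 = servings of cottage cheese, x2 = servings of kale, x3 = servings of oatmeal.
Minimise 1.11x1 + 1.24x2 + 0.5x3 with:
  0.1x1 + 1.6x2 + 2.7x3 ≥ 2.3   (iron)
  68x2 ≥ 108   (vitamin C)
  3.3x2 + 5.5x3 ≥ 14.6   (fibre)
  x1, x2, x3 ≥ 0.
The minimum-cost mix takes nothing from cottage cheese — only kale, oatmeal. There the vitamin C and fibre constraints are tight.
Optimal quantities: kale = 1.588 servings, oatmeal = 1.702 servings.
Objective = 1.24·1.588 + 0.5·1.702 = 2.8201.

£2.82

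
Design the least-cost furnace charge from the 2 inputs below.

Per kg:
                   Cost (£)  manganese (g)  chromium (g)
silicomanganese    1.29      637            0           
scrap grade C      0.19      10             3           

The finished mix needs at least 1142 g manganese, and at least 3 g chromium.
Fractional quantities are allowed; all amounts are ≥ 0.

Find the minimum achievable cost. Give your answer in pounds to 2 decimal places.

This is a linear program. Let x1 = kg of silicomanganese, x2 = kg of scrap grade C.
min 1.29x1 + 0.19x2 subject to:
  637x1 + 10x2 ≥ 1142   (manganese)
  3x2 ≥ 3   (chromium)
  x1, x2 ≥ 0.
Both inputs are positive at the optimum. Binding constraints: manganese and chromium.
Optimal quantities: silicomanganese = 1.777 kg, scrap grade C = 1 kg.
Cost = 1.29·1.777 + 0.19·1 = 2.4823.

£2.48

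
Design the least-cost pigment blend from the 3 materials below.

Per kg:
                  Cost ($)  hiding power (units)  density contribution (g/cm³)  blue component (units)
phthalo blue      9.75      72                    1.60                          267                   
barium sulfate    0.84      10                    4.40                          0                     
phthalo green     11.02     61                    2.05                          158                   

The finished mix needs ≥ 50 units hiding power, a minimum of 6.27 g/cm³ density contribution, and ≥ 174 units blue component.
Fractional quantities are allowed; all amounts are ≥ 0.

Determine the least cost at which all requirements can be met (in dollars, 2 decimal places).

Treat it as an LP. Let x1 = kg of phthalo blue, x2 = kg of barium sulfate, x3 = kg of phthalo green.
Minimize 9.75x1 + 0.84x2 + 11.02x3 subject to:
  72x1 + 10x2 + 61x3 ≥ 50   (hiding power)
  1.6x1 + 4.4x2 + 2.05x3 ≥ 6.27   (density contribution)
  267x1 + 158x3 ≥ 174   (blue component)
  x1, x2, x3 ≥ 0.
The minimum-cost mix takes nothing from phthalo green — only phthalo blue, barium sulfate. Binding constraints: density contribution and blue component.
That vertex is x1 = 0.6517, x2 = 1.188.
Total cost: 9.75·0.6517 + 0.84·1.188 = 7.3520.

$7.35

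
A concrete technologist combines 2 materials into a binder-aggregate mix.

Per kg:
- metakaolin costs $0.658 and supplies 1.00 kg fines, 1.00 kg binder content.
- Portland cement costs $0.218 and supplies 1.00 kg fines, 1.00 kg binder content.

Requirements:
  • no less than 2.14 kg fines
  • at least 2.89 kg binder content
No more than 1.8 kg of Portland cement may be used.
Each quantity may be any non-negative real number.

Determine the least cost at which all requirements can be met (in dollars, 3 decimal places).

$1.110

Let x1 = kg of metakaolin, x2 = kg of Portland cement.
Minimize 0.658x1 + 0.218x2 with:
  1x1 + 1x2 ≥ 2.14   (fines)
  1x1 + 1x2 ≥ 2.89   (binder content)
  x2 ≤ 1.8
  x1, x2 ≥ 0.
Both inputs are positive at the optimum. There the binder content and the Portland cement cap constraints are tight.
Solving gives x1 = 1.09, x2 = 1.8.
Objective = 0.658·1.09 + 0.218·1.8 = 1.10962.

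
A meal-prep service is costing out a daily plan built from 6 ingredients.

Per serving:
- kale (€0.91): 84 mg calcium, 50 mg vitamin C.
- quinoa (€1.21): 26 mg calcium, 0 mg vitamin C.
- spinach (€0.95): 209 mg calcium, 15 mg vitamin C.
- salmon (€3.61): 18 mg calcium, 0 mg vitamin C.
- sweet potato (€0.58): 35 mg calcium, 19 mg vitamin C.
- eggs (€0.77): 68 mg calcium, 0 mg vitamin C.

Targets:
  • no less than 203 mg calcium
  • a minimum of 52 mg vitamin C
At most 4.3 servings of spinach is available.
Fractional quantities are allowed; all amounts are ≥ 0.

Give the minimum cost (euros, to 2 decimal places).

€1.37

Set it up as a linear program. Let x1 = servings of kale, x2 = servings of quinoa, x3 = servings of spinach, x4 = servings of salmon, x5 = servings of sweet potato, x6 = servings of eggs.
Minimize 0.91x1 + 1.21x2 + 0.95x3 + 3.61x4 + 0.58x5 + 0.77x6 s.t.:
  84x1 + 26x2 + 209x3 + 18x4 + 35x5 + 68x6 ≥ 203   (calcium)
  50x1 + 15x3 + 19x5 ≥ 52   (vitamin C)
  x3 ≤ 4.3
  x1, x2, x3, x4, x5, x6 ≥ 0.
The cheapest feasible vertex uses only kale, spinach; quinoa, salmon, sweet potato, eggs are not used. Binding constraints: calcium and vitamin C.
That vertex is x1 = 0.8513, x3 = 0.6292.
Objective = 0.91·0.8513 + 0.95·0.6292 = 1.3724.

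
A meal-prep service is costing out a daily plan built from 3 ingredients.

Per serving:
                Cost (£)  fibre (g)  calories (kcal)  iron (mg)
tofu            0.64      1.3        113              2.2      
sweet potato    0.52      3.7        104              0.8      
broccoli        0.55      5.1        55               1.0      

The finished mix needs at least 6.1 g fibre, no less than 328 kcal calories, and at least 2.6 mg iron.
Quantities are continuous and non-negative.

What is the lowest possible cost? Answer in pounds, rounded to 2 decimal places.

This is a linear program. Let x1 = servings of tofu, x2 = servings of sweet potato, x3 = servings of broccoli.
min 0.64x1 + 0.52x2 + 0.55x3 with:
  1.3x1 + 3.7x2 + 5.1x3 ≥ 6.1   (fibre)
  113x1 + 104x2 + 55x3 ≥ 328   (calories)
  2.2x1 + 0.8x2 + 1x3 ≥ 2.6   (iron)
  x1, x2, x3 ≥ 0.
At the optimum only tofu, sweet potato are positive (broccoli = 0). The calories and iron requirements are met with equality.
Solving gives x1 = 0.0578, x2 = 3.091.
Total cost: 0.64·0.0578 + 0.52·3.091 = 1.6443.

£1.64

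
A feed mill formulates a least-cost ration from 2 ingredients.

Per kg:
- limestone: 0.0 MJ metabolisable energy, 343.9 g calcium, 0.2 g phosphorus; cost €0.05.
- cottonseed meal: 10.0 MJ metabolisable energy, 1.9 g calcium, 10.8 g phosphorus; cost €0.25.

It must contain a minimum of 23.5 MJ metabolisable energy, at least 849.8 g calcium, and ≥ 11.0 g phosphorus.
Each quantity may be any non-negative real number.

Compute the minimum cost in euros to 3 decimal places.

Treat it as an LP. Let x1 = kg of limestone, x2 = kg of cottonseed meal.
min 0.05x1 + 0.25x2 with:
  10x2 ≥ 23.5   (metabolisable energy)
  343.9x1 + 1.9x2 ≥ 849.8   (calcium)
  0.2x1 + 10.8x2 ≥ 11   (phosphorus)
  x1, x2 ≥ 0.
Both inputs are positive at the optimum. Binding constraints: metabolisable energy and calcium.
Optimal quantities: limestone = 2.458 kg, cottonseed meal = 2.35 kg.
Total cost: 0.05·2.458 + 0.25·2.35 = 0.71040.

€0.710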